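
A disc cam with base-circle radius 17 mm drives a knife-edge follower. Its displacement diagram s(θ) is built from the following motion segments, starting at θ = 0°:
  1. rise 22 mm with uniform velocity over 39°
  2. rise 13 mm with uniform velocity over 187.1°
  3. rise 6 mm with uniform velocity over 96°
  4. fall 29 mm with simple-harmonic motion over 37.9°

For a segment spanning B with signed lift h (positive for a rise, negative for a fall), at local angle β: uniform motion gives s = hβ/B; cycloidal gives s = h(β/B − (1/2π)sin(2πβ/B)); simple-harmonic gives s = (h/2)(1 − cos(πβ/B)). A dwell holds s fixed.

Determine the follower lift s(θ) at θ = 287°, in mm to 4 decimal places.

seg 1 [0°–39°] uniform, h=22: full span → s += 22 → s = 22.0000
seg 2 [39°–226.1°] uniform, h=13: full span → s += 13 → s = 35.0000
seg 3 [226.1°–322.1°] uniform, h=6: θ=287° here. β=60.9, B=96. 6·60.9/96 = 3.8062 → s = 38.8062

38.8062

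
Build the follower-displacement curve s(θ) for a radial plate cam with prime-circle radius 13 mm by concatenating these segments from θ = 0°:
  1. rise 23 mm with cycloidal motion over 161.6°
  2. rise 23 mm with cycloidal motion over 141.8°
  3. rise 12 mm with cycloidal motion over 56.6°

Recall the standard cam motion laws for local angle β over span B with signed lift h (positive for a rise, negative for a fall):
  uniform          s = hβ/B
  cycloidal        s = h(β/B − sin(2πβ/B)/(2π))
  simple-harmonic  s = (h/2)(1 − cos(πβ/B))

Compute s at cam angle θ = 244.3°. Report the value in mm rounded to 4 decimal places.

seg 1 [0°–161.6°] cycloidal, h=23: full span → s += 23 → s = 23.0000
seg 2 [161.6°–303.4°] cycloidal, h=23: θ=244.3° here. β=82.7, B=141.8. 23·(0.5832 − sin(2π·0.5832)/(2π)) = 15.2419 → s = 38.2419

38.2419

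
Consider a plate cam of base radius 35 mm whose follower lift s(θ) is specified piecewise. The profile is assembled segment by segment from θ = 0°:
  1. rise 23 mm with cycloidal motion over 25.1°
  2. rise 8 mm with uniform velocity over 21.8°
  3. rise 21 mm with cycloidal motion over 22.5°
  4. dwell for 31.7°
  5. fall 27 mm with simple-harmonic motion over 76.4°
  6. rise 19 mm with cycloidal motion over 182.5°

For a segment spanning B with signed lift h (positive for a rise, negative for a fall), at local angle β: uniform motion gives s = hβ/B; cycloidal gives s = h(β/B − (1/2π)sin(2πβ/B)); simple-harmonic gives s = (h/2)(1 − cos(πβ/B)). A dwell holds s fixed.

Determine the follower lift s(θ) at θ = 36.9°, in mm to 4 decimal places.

seg 1 [0°–25.1°] cycloidal, h=23: full span → s += 23 → s = 23.0000
seg 2 [25.1°–46.9°] uniform, h=8: θ=36.9° here. β=11.8, B=21.8. 8·11.8/21.8 = 4.3303 → s = 27.3303

27.3303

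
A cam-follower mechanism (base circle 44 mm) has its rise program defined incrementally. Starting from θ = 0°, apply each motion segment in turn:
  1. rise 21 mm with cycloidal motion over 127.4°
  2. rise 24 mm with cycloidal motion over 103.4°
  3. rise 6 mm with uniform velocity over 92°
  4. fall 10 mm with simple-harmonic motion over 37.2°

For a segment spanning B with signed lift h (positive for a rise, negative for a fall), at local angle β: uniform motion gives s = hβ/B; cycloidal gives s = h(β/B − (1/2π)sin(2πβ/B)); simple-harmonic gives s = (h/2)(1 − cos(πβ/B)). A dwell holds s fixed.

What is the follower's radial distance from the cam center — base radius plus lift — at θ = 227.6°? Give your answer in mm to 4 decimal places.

seg 1 [0°–127.4°] cycloidal, h=21: full span → s += 21 → s = 21.0000
seg 2 [127.4°–230.8°] cycloidal, h=24: θ=227.6° here. β=100.2, B=103.4. 24·(0.9691 − sin(2π·0.9691)/(2π)) = 23.9953 → s = 44.9953
radial distance = base radius + s = 44 + 44.9953 = 88.9953

88.9953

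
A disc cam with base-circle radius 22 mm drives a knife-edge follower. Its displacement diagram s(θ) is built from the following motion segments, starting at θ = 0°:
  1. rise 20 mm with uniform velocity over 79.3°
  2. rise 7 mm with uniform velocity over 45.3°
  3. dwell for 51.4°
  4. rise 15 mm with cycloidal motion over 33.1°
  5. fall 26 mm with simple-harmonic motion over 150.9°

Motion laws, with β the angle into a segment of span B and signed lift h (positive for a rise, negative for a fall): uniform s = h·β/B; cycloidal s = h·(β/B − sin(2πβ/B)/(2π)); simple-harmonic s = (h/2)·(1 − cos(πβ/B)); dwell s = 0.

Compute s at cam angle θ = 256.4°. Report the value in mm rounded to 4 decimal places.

seg 1 [0°–79.3°] uniform, h=20: full span → s += 20 → s = 20.0000
seg 2 [79.3°–124.6°] uniform, h=7: full span → s += 7 → s = 27.0000
seg 3 [124.6°–176°] dwell: s stays 27.0000
seg 4 [176°–209.1°] cycloidal, h=15: full span → s += 15 → s = 42.0000
seg 5 [209.1°–360°] simple-harmonic, h=-26: θ=256.4° here. β=47.3, B=150.9. -26/2·(1 − cos(π·0.3135)) = -5.8100 → s = 36.1900

36.1900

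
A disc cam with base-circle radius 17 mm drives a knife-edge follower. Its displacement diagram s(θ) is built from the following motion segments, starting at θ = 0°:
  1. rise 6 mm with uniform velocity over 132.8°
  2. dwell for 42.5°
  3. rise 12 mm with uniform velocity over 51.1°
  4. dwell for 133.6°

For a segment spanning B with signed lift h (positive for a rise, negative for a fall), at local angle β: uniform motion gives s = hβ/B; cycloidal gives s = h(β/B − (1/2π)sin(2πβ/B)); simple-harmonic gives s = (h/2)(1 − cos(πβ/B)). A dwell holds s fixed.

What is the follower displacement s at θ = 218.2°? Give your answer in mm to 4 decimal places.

seg 1 [0°–132.8°] uniform, h=6: full span → s += 6 → s = 6.0000
seg 2 [132.8°–175.3°] dwell: s stays 6.0000
seg 3 [175.3°–226.4°] uniform, h=12: θ=218.2° here. β=42.9, B=51.1. 12·42.9/51.1 = 10.0744 → s = 16.0744

16.0744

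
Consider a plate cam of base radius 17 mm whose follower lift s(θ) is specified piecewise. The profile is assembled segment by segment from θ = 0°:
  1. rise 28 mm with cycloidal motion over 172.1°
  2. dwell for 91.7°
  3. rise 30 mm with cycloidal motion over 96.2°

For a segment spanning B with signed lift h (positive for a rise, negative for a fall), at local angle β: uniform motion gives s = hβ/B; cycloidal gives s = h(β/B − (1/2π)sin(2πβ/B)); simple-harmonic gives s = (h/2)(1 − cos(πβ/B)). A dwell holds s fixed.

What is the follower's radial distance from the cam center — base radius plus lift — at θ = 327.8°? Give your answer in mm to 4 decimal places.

seg 1 [0°–172.1°] cycloidal, h=28: full span → s += 28 → s = 28.0000
seg 2 [172.1°–263.8°] dwell: s stays 28.0000
seg 3 [263.8°–360°] cycloidal, h=30: θ=327.8° here. β=64, B=96.2. 30·(0.6653 − sin(2π·0.6653)/(2π)) = 24.0724 → s = 52.0724
radial distance = base radius + s = 17 + 52.0724 = 69.0724

69.0724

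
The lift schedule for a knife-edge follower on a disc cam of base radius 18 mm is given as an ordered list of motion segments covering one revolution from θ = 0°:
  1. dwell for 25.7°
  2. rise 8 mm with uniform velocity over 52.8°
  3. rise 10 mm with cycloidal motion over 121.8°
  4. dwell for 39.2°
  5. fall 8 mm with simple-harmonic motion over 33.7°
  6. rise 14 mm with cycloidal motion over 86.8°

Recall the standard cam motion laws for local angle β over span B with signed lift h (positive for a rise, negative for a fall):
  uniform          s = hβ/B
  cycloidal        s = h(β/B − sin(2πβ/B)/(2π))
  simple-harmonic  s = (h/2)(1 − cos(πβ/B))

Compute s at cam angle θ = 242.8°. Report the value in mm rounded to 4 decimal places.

seg 1 [0°–25.7°] dwell: s stays 0.0000
seg 2 [25.7°–78.5°] uniform, h=8: full span → s += 8 → s = 8.0000
seg 3 [78.5°–200.3°] cycloidal, h=10: full span → s += 10 → s = 18.0000
seg 4 [200.3°–239.5°] dwell: s stays 18.0000
seg 5 [239.5°–273.2°] simple-harmonic, h=-8: θ=242.8° here. β=3.3, B=33.7. -8/2·(1 − cos(π·0.0979)) = -0.1878 → s = 17.8122

17.8122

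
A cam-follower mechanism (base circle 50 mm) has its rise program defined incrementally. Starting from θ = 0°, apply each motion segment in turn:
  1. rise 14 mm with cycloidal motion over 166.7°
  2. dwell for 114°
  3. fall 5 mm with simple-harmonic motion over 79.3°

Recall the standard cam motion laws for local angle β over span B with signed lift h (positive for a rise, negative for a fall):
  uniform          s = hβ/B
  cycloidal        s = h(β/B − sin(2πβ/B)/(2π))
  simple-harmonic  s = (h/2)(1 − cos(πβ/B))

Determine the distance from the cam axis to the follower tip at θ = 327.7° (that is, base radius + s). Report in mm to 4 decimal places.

seg 1 [0°–166.7°] cycloidal, h=14: full span → s += 14 → s = 14.0000
seg 2 [166.7°–280.7°] dwell: s stays 14.0000
seg 3 [280.7°–360°] simple-harmonic, h=-5: θ=327.7° here. β=47, B=79.3. -5/2·(1 − cos(π·0.5927)) = -3.2177 → s = 10.7823
radial distance = base radius + s = 50 + 10.7823 = 60.7823

60.7823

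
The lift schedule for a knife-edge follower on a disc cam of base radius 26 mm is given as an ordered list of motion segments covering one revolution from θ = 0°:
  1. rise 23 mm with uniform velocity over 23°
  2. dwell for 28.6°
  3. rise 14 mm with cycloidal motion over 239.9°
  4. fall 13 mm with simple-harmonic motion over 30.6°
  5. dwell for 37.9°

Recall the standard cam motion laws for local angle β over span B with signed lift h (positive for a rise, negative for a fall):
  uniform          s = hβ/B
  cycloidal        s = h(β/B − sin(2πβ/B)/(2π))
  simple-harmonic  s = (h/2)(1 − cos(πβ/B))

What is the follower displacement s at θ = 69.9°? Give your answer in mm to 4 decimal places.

seg 1 [0°–23°] uniform, h=23: full span → s += 23 → s = 23.0000
seg 2 [23°–51.6°] dwell: s stays 23.0000
seg 3 [51.6°–291.5°] cycloidal, h=14: θ=69.9° here. β=18.3, B=239.9. 14·(0.0763 − sin(2π·0.0763)/(2π)) = 0.0404 → s = 23.0404

23.0404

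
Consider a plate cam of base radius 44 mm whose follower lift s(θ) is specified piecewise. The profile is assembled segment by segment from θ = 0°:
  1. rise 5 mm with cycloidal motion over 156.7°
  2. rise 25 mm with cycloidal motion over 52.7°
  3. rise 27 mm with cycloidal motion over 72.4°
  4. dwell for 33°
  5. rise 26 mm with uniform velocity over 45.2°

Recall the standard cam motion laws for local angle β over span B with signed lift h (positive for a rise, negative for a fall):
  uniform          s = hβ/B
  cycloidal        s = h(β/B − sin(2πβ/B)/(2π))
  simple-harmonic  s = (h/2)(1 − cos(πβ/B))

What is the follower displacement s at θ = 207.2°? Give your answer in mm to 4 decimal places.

seg 1 [0°–156.7°] cycloidal, h=5: full span → s += 5 → s = 5.0000
seg 2 [156.7°–209.4°] cycloidal, h=25: θ=207.2° here. β=50.5, B=52.7. 25·(0.9583 − sin(2π·0.9583)/(2π)) = 24.9881 → s = 29.9881

29.9881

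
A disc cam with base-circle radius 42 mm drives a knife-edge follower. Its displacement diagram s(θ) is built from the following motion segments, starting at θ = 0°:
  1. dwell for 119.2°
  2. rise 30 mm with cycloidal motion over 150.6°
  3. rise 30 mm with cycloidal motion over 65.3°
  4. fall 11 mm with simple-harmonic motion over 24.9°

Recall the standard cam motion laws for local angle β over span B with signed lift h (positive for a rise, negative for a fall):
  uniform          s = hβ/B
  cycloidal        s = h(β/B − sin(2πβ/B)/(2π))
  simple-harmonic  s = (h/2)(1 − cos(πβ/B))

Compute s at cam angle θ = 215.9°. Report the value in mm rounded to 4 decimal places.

seg 1 [0°–119.2°] dwell: s stays 0.0000
seg 2 [119.2°–269.8°] cycloidal, h=30: θ=215.9° here. β=96.7, B=150.6. 30·(0.6421 − sin(2π·0.6421)/(2π)) = 22.9817 → s = 22.9817

22.9817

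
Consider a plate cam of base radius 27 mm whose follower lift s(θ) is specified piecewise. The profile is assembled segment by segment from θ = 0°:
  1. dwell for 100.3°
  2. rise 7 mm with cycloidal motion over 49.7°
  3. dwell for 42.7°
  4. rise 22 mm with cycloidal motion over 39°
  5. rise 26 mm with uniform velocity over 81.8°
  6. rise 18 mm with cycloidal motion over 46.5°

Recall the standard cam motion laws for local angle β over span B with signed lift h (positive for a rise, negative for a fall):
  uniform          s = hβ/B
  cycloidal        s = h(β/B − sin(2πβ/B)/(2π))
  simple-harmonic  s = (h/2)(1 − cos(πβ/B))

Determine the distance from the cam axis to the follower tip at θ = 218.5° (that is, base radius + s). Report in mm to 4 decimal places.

seg 1 [0°–100.3°] dwell: s stays 0.0000
seg 2 [100.3°–150°] cycloidal, h=7: full span → s += 7 → s = 7.0000
seg 3 [150°–192.7°] dwell: s stays 7.0000
seg 4 [192.7°–231.7°] cycloidal, h=22: θ=218.5° here. β=25.8, B=39. 22·(0.6615 − sin(2π·0.6615)/(2π)) = 17.5282 → s = 24.5282
radial distance = base radius + s = 27 + 24.5282 = 51.5282

51.5282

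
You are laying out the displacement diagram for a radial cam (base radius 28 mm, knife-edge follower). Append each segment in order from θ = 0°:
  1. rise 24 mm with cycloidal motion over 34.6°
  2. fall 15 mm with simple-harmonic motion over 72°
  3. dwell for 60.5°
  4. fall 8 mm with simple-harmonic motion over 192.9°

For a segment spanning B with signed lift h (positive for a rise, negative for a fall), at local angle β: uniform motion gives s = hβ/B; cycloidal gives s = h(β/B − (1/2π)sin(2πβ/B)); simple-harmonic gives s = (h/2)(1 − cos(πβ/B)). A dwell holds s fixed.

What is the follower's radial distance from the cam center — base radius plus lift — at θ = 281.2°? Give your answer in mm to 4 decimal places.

seg 1 [0°–34.6°] cycloidal, h=24: full span → s += 24 → s = 24.0000
seg 2 [34.6°–106.6°] simple-harmonic, h=-15: full span → s += -15 → s = 9.0000
seg 3 [106.6°–167.1°] dwell: s stays 9.0000
seg 4 [167.1°–360°] simple-harmonic, h=-8: θ=281.2° here. β=114.1, B=192.9. -8/2·(1 − cos(π·0.5915)) = -5.1340 → s = 3.8660
radial distance = base radius + s = 28 + 3.8660 = 31.8660

31.8660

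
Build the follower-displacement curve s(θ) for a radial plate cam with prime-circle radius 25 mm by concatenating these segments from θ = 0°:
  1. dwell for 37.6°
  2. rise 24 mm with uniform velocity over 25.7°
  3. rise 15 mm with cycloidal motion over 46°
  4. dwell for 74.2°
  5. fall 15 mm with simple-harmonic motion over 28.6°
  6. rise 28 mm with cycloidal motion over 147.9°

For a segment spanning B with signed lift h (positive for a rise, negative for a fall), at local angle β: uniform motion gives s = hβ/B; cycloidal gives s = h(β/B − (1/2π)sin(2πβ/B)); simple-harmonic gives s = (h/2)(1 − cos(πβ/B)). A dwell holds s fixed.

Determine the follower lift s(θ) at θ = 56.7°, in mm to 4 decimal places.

seg 1 [0°–37.6°] dwell: s stays 0.0000
seg 2 [37.6°–63.3°] uniform, h=24: θ=56.7° here. β=19.1, B=25.7. 24·19.1/25.7 = 17.8366 → s = 17.8366

17.8366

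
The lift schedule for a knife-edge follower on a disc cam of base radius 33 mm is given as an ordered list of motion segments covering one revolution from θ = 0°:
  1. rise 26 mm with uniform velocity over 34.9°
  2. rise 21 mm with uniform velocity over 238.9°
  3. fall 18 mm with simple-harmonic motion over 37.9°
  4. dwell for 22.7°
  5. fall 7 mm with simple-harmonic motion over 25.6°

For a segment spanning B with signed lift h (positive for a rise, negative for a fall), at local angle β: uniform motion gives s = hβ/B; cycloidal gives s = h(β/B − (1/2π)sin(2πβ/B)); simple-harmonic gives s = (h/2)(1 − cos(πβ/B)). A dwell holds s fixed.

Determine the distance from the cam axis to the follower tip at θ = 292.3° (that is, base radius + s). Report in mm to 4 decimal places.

seg 1 [0°–34.9°] uniform, h=26: full span → s += 26 → s = 26.0000
seg 2 [34.9°–273.8°] uniform, h=21: full span → s += 21 → s = 47.0000
seg 3 [273.8°–311.7°] simple-harmonic, h=-18: θ=292.3° here. β=18.5, B=37.9. -18/2·(1 − cos(π·0.4881)) = -8.6644 → s = 38.3356
radial distance = base radius + s = 33 + 38.3356 = 71.3356

71.3356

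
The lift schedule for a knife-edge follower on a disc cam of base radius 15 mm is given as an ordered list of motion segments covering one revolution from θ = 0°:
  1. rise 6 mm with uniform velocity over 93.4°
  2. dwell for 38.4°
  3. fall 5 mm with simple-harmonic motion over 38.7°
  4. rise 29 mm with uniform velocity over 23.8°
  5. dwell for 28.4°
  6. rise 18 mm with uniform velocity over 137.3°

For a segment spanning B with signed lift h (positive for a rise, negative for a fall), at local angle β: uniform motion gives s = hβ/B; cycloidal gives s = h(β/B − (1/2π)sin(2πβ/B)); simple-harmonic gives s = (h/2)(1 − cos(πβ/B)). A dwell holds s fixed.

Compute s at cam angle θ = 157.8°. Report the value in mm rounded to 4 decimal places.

seg 1 [0°–93.4°] uniform, h=6: full span → s += 6 → s = 6.0000
seg 2 [93.4°–131.8°] dwell: s stays 6.0000
seg 3 [131.8°–170.5°] simple-harmonic, h=-5: θ=157.8° here. β=26, B=38.7. -5/2·(1 − cos(π·0.6718)) = -3.7850 → s = 2.2150

2.2150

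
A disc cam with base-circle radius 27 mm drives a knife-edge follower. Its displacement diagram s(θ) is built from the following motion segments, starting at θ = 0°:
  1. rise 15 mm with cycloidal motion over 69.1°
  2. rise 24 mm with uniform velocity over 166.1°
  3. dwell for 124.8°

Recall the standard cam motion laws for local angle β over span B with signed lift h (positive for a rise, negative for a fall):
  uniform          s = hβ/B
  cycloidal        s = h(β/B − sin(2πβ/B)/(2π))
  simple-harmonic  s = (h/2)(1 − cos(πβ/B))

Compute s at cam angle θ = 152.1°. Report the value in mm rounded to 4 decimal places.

seg 1 [0°–69.1°] cycloidal, h=15: full span → s += 15 → s = 15.0000
seg 2 [69.1°–235.2°] uniform, h=24: θ=152.1° here. β=83, B=166.1. 24·83/166.1 = 11.9928 → s = 26.9928

26.9928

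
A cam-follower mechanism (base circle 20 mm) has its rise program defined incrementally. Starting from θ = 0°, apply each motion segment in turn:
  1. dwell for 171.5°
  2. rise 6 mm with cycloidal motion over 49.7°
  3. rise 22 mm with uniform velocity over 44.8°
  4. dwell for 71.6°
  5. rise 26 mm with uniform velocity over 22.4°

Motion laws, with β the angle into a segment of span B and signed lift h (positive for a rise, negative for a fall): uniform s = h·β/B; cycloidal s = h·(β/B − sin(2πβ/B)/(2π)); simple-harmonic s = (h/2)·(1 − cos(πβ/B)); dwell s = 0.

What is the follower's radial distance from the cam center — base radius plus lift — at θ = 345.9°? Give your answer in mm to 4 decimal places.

seg 1 [0°–171.5°] dwell: s stays 0.0000
seg 2 [171.5°–221.2°] cycloidal, h=6: full span → s += 6 → s = 6.0000
seg 3 [221.2°–266°] uniform, h=22: full span → s += 22 → s = 28.0000
seg 4 [266°–337.6°] dwell: s stays 28.0000
seg 5 [337.6°–360°] uniform, h=26: θ=345.9° here. β=8.3, B=22.4. 26·8.3/22.4 = 9.6339 → s = 37.6339
radial distance = base radius + s = 20 + 37.6339 = 57.6339

57.6339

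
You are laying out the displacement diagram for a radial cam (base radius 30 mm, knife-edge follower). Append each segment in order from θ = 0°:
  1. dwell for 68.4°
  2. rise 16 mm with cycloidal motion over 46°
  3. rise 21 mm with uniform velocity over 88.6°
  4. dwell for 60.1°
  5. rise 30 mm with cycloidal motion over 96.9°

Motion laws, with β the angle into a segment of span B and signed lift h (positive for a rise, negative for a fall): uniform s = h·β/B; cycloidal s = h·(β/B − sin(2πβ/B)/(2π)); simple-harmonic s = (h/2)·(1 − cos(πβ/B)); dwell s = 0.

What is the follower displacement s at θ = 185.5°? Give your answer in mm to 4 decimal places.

seg 1 [0°–68.4°] dwell: s stays 0.0000
seg 2 [68.4°–114.4°] cycloidal, h=16: full span → s += 16 → s = 16.0000
seg 3 [114.4°–203°] uniform, h=21: θ=185.5° here. β=71.1, B=88.6. 21·71.1/88.6 = 16.8521 → s = 32.8521

32.8521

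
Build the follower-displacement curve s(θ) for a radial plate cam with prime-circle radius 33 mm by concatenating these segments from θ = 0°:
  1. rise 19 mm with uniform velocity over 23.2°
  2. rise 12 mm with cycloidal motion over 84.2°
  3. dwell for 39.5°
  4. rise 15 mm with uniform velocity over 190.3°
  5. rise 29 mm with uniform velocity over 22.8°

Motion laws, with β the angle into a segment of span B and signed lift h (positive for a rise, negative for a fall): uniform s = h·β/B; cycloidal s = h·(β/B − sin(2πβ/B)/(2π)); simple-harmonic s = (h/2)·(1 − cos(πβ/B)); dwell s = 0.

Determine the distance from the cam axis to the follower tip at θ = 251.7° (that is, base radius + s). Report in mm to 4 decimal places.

seg 1 [0°–23.2°] uniform, h=19: full span → s += 19 → s = 19.0000
seg 2 [23.2°–107.4°] cycloidal, h=12: full span → s += 12 → s = 31.0000
seg 3 [107.4°–146.9°] dwell: s stays 31.0000
seg 4 [146.9°–337.2°] uniform, h=15: θ=251.7° here. β=104.8, B=190.3. 15·104.8/190.3 = 8.2606 → s = 39.2606
radial distance = base radius + s = 33 + 39.2606 = 72.2606

72.2606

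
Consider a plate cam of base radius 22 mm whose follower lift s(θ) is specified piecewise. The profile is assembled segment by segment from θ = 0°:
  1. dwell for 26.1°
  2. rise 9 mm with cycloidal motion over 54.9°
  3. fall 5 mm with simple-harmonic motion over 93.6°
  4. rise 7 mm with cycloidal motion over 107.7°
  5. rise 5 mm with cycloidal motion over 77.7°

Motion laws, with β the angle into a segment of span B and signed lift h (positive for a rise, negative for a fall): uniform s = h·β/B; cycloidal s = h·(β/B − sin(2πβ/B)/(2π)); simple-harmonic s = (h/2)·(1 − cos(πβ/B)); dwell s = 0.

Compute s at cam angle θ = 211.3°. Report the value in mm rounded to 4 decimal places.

seg 1 [0°–26.1°] dwell: s stays 0.0000
seg 2 [26.1°–81°] cycloidal, h=9: full span → s += 9 → s = 9.0000
seg 3 [81°–174.6°] simple-harmonic, h=-5: full span → s += -5 → s = 4.0000
seg 4 [174.6°–282.3°] cycloidal, h=7: θ=211.3° here. β=36.7, B=107.7. 7·(0.3408 − sin(2π·0.3408)/(2π)) = 1.4475 → s = 5.4475

5.4475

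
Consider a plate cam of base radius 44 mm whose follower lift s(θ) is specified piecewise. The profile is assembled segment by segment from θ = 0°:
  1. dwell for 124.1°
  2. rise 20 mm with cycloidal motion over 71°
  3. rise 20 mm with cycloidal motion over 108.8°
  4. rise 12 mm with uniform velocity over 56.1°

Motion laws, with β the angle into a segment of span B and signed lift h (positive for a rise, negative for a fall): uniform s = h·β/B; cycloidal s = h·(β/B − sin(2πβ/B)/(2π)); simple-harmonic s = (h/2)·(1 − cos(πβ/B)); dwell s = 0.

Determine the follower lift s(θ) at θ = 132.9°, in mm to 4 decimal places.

seg 1 [0°–124.1°] dwell: s stays 0.0000
seg 2 [124.1°–195.1°] cycloidal, h=20: θ=132.9° here. β=8.8, B=71. 20·(0.1239 − sin(2π·0.1239)/(2π)) = 0.2431 → s = 0.2431

0.2431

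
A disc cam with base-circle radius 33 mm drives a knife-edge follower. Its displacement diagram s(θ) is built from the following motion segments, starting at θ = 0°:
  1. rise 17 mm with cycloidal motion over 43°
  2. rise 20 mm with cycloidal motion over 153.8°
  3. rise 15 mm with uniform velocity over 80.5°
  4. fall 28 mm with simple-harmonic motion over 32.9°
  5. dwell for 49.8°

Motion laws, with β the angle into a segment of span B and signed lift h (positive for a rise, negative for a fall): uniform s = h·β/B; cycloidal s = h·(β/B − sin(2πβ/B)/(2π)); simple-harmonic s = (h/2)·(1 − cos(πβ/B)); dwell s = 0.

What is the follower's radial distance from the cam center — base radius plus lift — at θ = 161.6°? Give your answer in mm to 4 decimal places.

seg 1 [0°–43°] cycloidal, h=17: full span → s += 17 → s = 17.0000
seg 2 [43°–196.8°] cycloidal, h=20: θ=161.6° here. β=118.6, B=153.8. 20·(0.7711 − sin(2π·0.7711)/(2π)) = 18.5777 → s = 35.5777
radial distance = base radius + s = 33 + 35.5777 = 68.5777

68.5777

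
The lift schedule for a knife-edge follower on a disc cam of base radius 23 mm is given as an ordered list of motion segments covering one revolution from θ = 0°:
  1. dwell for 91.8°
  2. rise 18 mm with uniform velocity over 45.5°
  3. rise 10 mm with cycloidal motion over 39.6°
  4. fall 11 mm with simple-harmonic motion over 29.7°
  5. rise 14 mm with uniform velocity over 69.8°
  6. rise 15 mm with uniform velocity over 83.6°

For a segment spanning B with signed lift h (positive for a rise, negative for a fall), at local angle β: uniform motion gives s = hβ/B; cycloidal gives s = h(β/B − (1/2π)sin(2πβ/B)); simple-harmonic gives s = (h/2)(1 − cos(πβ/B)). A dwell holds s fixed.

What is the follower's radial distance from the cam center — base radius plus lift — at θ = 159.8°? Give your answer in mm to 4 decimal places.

seg 1 [0°–91.8°] dwell: s stays 0.0000
seg 2 [91.8°–137.3°] uniform, h=18: full span → s += 18 → s = 18.0000
seg 3 [137.3°–176.9°] cycloidal, h=10: θ=159.8° here. β=22.5, B=39.6. 10·(0.5682 − sin(2π·0.5682)/(2π)) = 6.3430 → s = 24.3430
radial distance = base radius + s = 23 + 24.3430 = 47.3430

47.3430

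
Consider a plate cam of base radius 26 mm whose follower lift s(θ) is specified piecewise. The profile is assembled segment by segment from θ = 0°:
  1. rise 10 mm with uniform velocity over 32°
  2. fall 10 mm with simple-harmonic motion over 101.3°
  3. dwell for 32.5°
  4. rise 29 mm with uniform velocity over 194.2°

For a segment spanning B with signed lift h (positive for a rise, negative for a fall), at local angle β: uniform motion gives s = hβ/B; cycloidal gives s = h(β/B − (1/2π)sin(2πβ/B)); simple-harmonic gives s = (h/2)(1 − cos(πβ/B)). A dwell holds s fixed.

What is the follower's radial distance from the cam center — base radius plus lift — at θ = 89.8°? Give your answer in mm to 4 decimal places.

seg 1 [0°–32°] uniform, h=10: full span → s += 10 → s = 10.0000
seg 2 [32°–133.3°] simple-harmonic, h=-10: θ=89.8° here. β=57.8, B=101.3. -10/2·(1 − cos(π·0.5706)) = -6.0996 → s = 3.9004
radial distance = base radius + s = 26 + 3.9004 = 29.9004

29.9004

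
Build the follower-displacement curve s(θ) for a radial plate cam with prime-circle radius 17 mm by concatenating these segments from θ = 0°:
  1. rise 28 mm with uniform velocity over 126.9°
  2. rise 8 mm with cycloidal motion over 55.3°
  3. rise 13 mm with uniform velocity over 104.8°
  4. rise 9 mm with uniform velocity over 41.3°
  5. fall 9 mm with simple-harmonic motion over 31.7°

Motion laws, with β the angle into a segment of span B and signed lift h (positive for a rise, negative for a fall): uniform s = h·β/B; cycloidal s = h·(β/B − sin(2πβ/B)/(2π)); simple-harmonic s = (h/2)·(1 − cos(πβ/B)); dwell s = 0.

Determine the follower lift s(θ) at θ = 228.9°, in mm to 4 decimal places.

seg 1 [0°–126.9°] uniform, h=28: full span → s += 28 → s = 28.0000
seg 2 [126.9°–182.2°] cycloidal, h=8: full span → s += 8 → s = 36.0000
seg 3 [182.2°–287°] uniform, h=13: θ=228.9° here. β=46.7, B=104.8. 13·46.7/104.8 = 5.7929 → s = 41.7929

41.7929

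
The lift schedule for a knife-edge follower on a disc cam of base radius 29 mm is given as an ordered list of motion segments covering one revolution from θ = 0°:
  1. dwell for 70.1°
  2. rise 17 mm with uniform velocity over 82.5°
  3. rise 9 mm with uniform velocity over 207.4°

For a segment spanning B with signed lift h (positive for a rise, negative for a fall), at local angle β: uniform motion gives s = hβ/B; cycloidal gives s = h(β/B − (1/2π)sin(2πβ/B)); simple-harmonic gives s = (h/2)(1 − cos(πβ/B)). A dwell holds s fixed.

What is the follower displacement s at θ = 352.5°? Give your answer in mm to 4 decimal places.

seg 1 [0°–70.1°] dwell: s stays 0.0000
seg 2 [70.1°–152.6°] uniform, h=17: full span → s += 17 → s = 17.0000
seg 3 [152.6°–360°] uniform, h=9: θ=352.5° here. β=199.9, B=207.4. 9·199.9/207.4 = 8.6745 → s = 25.6745

25.6745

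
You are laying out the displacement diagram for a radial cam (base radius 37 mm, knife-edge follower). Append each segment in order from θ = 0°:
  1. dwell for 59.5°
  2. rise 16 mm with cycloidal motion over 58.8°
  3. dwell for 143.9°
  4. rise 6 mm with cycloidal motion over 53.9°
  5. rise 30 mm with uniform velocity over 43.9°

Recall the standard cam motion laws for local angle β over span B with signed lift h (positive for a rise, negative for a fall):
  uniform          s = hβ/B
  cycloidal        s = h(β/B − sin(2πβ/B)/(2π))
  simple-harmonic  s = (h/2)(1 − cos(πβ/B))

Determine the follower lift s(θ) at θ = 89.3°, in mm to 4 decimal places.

seg 1 [0°–59.5°] dwell: s stays 0.0000
seg 2 [59.5°–118.3°] cycloidal, h=16: θ=89.3° here. β=29.8, B=58.8. 16·(0.5068 − sin(2π·0.5068)/(2π)) = 8.2177 → s = 8.2177

8.2177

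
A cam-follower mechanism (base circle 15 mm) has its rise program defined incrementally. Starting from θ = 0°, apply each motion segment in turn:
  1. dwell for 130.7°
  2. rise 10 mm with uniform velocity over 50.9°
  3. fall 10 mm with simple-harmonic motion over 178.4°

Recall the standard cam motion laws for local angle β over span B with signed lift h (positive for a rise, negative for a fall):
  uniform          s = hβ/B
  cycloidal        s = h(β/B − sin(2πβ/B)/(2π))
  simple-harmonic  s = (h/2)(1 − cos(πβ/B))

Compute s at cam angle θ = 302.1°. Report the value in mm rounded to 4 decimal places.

seg 1 [0°–130.7°] dwell: s stays 0.0000
seg 2 [130.7°–181.6°] uniform, h=10: full span → s += 10 → s = 10.0000
seg 3 [181.6°–360°] simple-harmonic, h=-10: θ=302.1° here. β=120.5, B=178.4. -10/2·(1 − cos(π·0.6754)) = -7.6185 → s = 2.3815

2.3815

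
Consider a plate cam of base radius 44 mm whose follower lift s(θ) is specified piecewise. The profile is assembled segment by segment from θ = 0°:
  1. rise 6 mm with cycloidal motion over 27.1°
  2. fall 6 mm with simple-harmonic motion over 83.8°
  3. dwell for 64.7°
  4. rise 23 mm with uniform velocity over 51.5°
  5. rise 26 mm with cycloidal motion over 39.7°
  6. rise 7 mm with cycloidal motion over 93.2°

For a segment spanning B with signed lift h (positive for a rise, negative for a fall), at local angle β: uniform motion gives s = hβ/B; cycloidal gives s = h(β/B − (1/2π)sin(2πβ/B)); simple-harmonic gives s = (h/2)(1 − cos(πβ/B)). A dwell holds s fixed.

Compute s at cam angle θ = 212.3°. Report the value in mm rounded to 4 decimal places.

seg 1 [0°–27.1°] cycloidal, h=6: full span → s += 6 → s = 6.0000
seg 2 [27.1°–110.9°] simple-harmonic, h=-6: full span → s += -6 → s = 0.0000
seg 3 [110.9°–175.6°] dwell: s stays 0.0000
seg 4 [175.6°–227.1°] uniform, h=23: θ=212.3° here. β=36.7, B=51.5. 23·36.7/51.5 = 16.3903 → s = 16.3903

16.3903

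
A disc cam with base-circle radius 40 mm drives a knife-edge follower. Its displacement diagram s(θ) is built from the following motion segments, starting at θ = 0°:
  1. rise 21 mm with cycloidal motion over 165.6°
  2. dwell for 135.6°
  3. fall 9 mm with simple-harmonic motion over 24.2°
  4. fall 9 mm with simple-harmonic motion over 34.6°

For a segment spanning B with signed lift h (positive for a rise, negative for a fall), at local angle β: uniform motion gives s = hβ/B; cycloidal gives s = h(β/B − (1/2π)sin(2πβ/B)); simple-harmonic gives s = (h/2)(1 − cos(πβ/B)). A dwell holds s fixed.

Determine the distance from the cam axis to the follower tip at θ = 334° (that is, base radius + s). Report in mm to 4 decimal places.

seg 1 [0°–165.6°] cycloidal, h=21: full span → s += 21 → s = 21.0000
seg 2 [165.6°–301.2°] dwell: s stays 21.0000
seg 3 [301.2°–325.4°] simple-harmonic, h=-9: full span → s += -9 → s = 12.0000
seg 4 [325.4°–360°] simple-harmonic, h=-9: θ=334° here. β=8.6, B=34.6. -9/2·(1 − cos(π·0.2486)) = -1.3036 → s = 10.6964
radial distance = base radius + s = 40 + 10.6964 = 50.6964

50.6964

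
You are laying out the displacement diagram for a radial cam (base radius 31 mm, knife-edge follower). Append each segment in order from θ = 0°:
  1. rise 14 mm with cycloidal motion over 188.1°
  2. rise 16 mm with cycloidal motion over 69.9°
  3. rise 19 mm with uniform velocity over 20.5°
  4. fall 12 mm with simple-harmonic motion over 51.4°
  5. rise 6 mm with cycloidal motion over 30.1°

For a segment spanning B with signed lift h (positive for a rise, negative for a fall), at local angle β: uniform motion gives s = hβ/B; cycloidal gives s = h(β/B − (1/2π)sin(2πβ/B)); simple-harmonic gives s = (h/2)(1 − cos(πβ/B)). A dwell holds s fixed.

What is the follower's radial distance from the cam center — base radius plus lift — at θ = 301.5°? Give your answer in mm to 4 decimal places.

seg 1 [0°–188.1°] cycloidal, h=14: full span → s += 14 → s = 14.0000
seg 2 [188.1°–258°] cycloidal, h=16: full span → s += 16 → s = 30.0000
seg 3 [258°–278.5°] uniform, h=19: full span → s += 19 → s = 49.0000
seg 4 [278.5°–329.9°] simple-harmonic, h=-12: θ=301.5° here. β=23, B=51.4. -12/2·(1 − cos(π·0.4475)) = -5.0143 → s = 43.9857
radial distance = base radius + s = 31 + 43.9857 = 74.9857

74.9857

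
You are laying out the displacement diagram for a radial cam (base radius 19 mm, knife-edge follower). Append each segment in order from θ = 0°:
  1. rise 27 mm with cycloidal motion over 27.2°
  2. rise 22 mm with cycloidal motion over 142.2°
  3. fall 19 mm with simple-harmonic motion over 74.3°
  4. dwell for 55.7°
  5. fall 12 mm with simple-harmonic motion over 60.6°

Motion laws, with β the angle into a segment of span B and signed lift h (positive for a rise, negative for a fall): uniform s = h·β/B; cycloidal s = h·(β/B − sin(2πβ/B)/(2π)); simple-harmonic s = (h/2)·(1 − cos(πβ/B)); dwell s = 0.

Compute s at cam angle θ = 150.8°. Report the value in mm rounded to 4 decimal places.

seg 1 [0°–27.2°] cycloidal, h=27: full span → s += 27 → s = 27.0000
seg 2 [27.2°–169.4°] cycloidal, h=22: θ=150.8° here. β=123.6, B=142.2. 22·(0.8692 − sin(2π·0.8692)/(2π)) = 21.6868 → s = 48.6868

48.6868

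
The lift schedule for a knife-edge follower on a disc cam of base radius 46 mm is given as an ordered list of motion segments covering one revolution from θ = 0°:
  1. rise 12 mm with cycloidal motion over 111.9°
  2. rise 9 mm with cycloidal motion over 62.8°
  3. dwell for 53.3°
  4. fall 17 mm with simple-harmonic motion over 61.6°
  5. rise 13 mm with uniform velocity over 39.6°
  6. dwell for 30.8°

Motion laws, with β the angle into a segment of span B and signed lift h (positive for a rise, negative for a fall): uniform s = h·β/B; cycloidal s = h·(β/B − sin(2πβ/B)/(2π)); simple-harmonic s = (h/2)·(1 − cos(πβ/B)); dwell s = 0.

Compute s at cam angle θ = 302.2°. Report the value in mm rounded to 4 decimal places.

seg 1 [0°–111.9°] cycloidal, h=12: full span → s += 12 → s = 12.0000
seg 2 [111.9°–174.7°] cycloidal, h=9: full span → s += 9 → s = 21.0000
seg 3 [174.7°–228°] dwell: s stays 21.0000
seg 4 [228°–289.6°] simple-harmonic, h=-17: full span → s += -17 → s = 4.0000
seg 5 [289.6°–329.2°] uniform, h=13: θ=302.2° here. β=12.6, B=39.6. 13·12.6/39.6 = 4.1364 → s = 8.1364

8.1364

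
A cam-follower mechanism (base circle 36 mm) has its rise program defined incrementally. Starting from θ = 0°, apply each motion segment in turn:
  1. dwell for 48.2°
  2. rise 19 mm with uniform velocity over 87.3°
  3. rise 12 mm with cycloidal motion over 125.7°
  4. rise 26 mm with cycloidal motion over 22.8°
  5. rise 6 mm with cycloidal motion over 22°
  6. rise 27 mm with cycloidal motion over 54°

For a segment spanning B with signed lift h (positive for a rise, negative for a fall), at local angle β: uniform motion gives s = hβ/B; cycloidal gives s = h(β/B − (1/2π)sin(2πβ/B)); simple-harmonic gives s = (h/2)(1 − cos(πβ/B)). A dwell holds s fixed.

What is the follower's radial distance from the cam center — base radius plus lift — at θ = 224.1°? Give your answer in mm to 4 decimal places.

seg 1 [0°–48.2°] dwell: s stays 0.0000
seg 2 [48.2°–135.5°] uniform, h=19: full span → s += 19 → s = 19.0000
seg 3 [135.5°–261.2°] cycloidal, h=12: θ=224.1° here. β=88.6, B=125.7. 12·(0.7049 − sin(2π·0.7049)/(2π)) = 10.2918 → s = 29.2918
radial distance = base radius + s = 36 + 29.2918 = 65.2918

65.2918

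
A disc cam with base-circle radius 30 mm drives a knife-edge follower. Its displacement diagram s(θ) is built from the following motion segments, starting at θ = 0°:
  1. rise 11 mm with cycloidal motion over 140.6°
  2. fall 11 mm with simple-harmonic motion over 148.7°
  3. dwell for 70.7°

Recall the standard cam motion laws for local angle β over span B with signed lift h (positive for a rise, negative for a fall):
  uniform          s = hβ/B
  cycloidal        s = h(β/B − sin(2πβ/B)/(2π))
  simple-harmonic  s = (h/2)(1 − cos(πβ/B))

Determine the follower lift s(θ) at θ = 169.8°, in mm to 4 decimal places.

seg 1 [0°–140.6°] cycloidal, h=11: full span → s += 11 → s = 11.0000
seg 2 [140.6°–289.3°] simple-harmonic, h=-11: θ=169.8° here. β=29.2, B=148.7. -11/2·(1 − cos(π·0.1964)) = -1.0138 → s = 9.9862

9.9862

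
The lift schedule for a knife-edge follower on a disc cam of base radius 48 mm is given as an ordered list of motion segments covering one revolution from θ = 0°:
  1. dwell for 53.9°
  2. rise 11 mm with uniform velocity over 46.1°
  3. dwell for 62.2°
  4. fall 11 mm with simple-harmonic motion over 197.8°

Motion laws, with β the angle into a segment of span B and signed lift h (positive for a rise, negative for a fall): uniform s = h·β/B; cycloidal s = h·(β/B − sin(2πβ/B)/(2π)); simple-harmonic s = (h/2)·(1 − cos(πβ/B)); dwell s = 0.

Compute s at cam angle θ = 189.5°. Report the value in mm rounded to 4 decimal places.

seg 1 [0°–53.9°] dwell: s stays 0.0000
seg 2 [53.9°–100°] uniform, h=11: full span → s += 11 → s = 11.0000
seg 3 [100°–162.2°] dwell: s stays 11.0000
seg 4 [162.2°–360°] simple-harmonic, h=-11: θ=189.5° here. β=27.3, B=197.8. -11/2·(1 − cos(π·0.1380)) = -0.5090 → s = 10.4910

10.4910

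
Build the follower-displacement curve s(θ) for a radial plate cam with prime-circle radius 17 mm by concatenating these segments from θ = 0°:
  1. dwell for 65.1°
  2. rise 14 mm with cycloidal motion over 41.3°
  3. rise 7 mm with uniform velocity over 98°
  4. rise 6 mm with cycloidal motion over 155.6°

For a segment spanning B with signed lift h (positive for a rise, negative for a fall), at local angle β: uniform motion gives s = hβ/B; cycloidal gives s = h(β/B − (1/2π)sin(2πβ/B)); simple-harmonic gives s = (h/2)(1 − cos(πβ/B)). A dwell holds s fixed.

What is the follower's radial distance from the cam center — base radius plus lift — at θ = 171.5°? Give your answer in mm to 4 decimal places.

seg 1 [0°–65.1°] dwell: s stays 0.0000
seg 2 [65.1°–106.4°] cycloidal, h=14: full span → s += 14 → s = 14.0000
seg 3 [106.4°–204.4°] uniform, h=7: θ=171.5° here. β=65.1, B=98. 7·65.1/98 = 4.6500 → s = 18.6500
radial distance = base radius + s = 17 + 18.6500 = 35.6500

35.6500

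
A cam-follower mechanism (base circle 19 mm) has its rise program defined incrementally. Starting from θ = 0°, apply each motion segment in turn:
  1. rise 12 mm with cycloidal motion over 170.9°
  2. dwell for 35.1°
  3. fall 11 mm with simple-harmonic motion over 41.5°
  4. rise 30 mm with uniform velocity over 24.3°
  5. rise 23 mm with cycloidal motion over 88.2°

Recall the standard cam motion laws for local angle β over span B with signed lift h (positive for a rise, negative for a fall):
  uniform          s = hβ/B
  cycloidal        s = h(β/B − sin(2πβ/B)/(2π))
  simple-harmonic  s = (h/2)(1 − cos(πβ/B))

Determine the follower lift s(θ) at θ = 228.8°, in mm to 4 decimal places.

seg 1 [0°–170.9°] cycloidal, h=12: full span → s += 12 → s = 12.0000
seg 2 [170.9°–206°] dwell: s stays 12.0000
seg 3 [206°–247.5°] simple-harmonic, h=-11: θ=228.8° here. β=22.8, B=41.5. -11/2·(1 − cos(π·0.5494)) = -6.3501 → s = 5.6499

5.6499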